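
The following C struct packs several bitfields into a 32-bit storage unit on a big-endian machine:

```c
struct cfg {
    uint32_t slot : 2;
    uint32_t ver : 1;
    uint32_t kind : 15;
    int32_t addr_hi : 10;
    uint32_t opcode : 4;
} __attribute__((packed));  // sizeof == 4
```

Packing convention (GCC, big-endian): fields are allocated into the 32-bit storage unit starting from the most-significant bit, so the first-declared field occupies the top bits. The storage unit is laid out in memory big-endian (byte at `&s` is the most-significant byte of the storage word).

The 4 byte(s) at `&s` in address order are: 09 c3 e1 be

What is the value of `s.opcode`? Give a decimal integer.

14

[0]=0x09 [1]=0xc3 [2]=0xe1 [3]=0xbe (big-endian) → word 0x09c3e1be
slot [30+:2] = (word>>30) & 0x3 = 0
ver [29+:1] = (word>>29) & 0x1 = 0
kind [14+:15] = (word>>14) & 0x7fff = 9999
addr_hi [4+:10] = (word>>4) & 0x3ff = 539
opcode [0+:4] = (word>>0) & 0xf = 14  ←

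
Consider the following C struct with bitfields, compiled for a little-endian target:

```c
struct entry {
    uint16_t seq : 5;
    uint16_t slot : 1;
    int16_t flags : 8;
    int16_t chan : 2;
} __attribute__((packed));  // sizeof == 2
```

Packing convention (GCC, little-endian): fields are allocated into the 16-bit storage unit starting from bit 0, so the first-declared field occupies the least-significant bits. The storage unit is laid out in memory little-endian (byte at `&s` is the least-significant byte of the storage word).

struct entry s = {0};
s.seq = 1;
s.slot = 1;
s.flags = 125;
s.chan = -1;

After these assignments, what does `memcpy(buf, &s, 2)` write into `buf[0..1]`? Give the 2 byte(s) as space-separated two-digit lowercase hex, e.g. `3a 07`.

61 df

seq (5b) val=1 bits=0x1 at bit 0: 0x0001
slot (1b) val=1 bits=0x1 at bit 5: 0x0021
flags (8b) val=125 bits=0x7d at bit 6: 0x1f61
chan (2b) val=-1 bits=0x3 at bit 14: 0xdf61
word = 0xdf61 → little-endian bytes:
  [0]=0x61  [1]=0xdf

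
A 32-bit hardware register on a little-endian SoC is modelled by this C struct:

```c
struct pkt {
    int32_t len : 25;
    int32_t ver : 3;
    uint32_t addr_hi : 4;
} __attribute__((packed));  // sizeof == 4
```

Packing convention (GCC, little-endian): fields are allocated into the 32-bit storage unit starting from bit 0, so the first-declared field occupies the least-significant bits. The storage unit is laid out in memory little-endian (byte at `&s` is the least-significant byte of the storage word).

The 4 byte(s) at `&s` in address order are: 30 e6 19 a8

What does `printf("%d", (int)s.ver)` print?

-4

[0]=0x30 [1]=0xe6 [2]=0x19 [3]=0xa8 (little-endian) → word 0xa819e630
len [0+:25] = (word>>0) & 0x1ffffff = 1697328
ver [25+:3] = (word>>25) & 0x7 = 4  ←
addr_hi [28+:4] = (word>>28) & 0xf = 10
ver signed 3b, MSB=1: 4 - 8 = -4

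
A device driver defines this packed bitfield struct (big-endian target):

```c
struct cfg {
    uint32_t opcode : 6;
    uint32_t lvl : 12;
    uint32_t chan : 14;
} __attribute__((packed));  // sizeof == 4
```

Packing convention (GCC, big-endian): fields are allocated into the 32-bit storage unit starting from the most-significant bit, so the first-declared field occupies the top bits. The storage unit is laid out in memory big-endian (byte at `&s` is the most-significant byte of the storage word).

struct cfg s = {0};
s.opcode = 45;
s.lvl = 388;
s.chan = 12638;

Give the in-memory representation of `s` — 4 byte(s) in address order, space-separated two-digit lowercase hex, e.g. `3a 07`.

opcode (6b) val=45 bits=0x2d at bit 26: 0xb4000000
lvl (12b) val=388 bits=0x184 at bit 14: 0xb4610000
chan (14b) val=12638 bits=0x315e at bit 0: 0xb461315e
word = 0xb461315e → big-endian bytes:
  [0]=0xb4  [1]=0x61  [2]=0x31  [3]=0x5e

b4 61 31 5e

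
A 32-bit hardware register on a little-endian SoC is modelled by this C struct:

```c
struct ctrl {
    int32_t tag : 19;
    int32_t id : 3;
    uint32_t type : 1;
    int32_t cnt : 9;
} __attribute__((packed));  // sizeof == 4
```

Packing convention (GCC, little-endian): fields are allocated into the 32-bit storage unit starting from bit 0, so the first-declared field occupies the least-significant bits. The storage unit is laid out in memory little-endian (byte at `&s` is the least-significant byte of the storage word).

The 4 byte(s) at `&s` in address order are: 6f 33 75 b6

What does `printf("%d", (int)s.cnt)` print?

[0]=0x6f [1]=0x33 [2]=0x75 [3]=0xb6 (little-endian) → word 0xb675336f
tag:19 @ bit 0 → (0xb675336f>>0)&0x7ffff = 0x5336f
id:3 @ bit 19 → (0xb675336f>>19)&0x7 = 0x6
type:1 @ bit 22 → (0xb675336f>>22)&0x1 = 0x1
cnt:9 @ bit 23 → (0xb675336f>>23)&0x1ff = 0x16c  ←
cnt signed 9b, MSB=1: 364 - 512 = -148

-148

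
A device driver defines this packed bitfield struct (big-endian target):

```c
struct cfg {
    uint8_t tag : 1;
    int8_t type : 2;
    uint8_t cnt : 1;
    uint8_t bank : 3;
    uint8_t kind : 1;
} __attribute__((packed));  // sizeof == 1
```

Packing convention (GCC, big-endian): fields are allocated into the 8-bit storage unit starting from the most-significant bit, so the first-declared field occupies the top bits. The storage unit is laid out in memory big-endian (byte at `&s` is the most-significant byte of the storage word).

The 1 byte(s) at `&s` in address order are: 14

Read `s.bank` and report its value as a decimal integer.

[0]=0x14 (big-endian) → word 0x14
tag [7+:1] = (word>>7) & 0x1 = 0
type [5+:2] = (word>>5) & 0x3 = 0
cnt [4+:1] = (word>>4) & 0x1 = 1
bank [1+:3] = (word>>1) & 0x7 = 2  ←
kind [0+:1] = (word>>0) & 0x1 = 0

2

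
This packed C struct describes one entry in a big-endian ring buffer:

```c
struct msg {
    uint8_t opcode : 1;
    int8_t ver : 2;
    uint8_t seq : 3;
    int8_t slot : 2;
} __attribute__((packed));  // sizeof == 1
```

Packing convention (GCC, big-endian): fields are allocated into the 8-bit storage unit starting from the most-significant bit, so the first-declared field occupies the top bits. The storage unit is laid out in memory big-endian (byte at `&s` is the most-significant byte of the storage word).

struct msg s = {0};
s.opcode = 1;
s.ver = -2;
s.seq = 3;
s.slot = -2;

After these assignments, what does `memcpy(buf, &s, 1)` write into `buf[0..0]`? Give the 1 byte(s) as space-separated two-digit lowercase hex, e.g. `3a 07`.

[7+:1] opcode=1 & 0x1 = 0x1; word=0x80
[5+:2] ver=-2 & 0x3 = 0x2; word=0xc0
[2+:3] seq=3 & 0x7 = 0x3; word=0xcc
[0+:2] slot=-2 & 0x3 = 0x2; word=0xce
word = 0xce → big-endian bytes:
  [0]=0xce

ce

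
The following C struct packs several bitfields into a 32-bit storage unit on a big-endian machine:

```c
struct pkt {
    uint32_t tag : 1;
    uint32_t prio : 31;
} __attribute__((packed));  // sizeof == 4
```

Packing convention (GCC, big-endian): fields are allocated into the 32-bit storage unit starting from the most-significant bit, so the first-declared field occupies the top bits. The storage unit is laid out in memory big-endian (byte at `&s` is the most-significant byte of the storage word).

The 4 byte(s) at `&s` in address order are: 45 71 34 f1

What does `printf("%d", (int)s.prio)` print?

[0]=0x45 [1]=0x71 [2]=0x34 [3]=0xf1 (big-endian) → word 0x457134f1
tag [31+:1] = (word>>31) & 0x1 = 0
prio [0+:31] = (word>>0) & 0x7fffffff = 1165047025  ←

1165047025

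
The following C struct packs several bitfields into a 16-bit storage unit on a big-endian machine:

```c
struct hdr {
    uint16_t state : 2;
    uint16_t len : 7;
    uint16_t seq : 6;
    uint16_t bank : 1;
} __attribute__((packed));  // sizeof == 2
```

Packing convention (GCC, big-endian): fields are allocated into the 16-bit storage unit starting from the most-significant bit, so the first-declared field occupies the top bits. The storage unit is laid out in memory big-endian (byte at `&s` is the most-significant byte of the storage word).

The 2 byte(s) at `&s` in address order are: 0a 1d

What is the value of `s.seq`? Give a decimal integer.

14

[0]=0x0a [1]=0x1d (big-endian) → word 0x0a1d
state:2 @ bit 14 → (0x0a1d>>14)&0x3 = 0x0
len:7 @ bit 7 → (0x0a1d>>7)&0x7f = 0x14
seq:6 @ bit 1 → (0x0a1d>>1)&0x3f = 0xe  ←
bank:1 @ bit 0 → (0x0a1d>>0)&0x1 = 0x1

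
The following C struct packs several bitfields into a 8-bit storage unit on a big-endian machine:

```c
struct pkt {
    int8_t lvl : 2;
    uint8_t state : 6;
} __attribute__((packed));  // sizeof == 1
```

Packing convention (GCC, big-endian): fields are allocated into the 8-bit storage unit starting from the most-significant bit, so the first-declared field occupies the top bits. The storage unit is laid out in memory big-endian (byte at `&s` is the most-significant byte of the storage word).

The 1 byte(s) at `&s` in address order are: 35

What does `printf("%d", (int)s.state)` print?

53

[0]=0x35 (big-endian) → word 0x35
lvl:2 @ bit 6 → (0x35>>6)&0x3 = 0x0
state:6 @ bit 0 → (0x35>>0)&0x3f = 0x35  ←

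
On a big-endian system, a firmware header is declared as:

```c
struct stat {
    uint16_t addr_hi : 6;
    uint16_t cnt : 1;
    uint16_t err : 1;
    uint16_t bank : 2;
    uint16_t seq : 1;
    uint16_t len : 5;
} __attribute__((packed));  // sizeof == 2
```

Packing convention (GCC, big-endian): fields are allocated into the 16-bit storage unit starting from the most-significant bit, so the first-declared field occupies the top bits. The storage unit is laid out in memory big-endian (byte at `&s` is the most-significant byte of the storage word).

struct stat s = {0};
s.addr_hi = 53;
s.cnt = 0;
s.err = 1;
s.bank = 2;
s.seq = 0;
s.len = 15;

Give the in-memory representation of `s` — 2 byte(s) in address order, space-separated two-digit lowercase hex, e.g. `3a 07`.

d5 8f

[10+:6] addr_hi=53 & 0x3f = 0x35; word=0xd400
[9+:1] cnt=0 & 0x1 = 0x0; word=0xd400
[8+:1] err=1 & 0x1 = 0x1; word=0xd500
[6+:2] bank=2 & 0x3 = 0x2; word=0xd580
[5+:1] seq=0 & 0x1 = 0x0; word=0xd580
[0+:5] len=15 & 0x1f = 0xf; word=0xd58f
word = 0xd58f → big-endian bytes:
  [0]=0xd5  [1]=0x8f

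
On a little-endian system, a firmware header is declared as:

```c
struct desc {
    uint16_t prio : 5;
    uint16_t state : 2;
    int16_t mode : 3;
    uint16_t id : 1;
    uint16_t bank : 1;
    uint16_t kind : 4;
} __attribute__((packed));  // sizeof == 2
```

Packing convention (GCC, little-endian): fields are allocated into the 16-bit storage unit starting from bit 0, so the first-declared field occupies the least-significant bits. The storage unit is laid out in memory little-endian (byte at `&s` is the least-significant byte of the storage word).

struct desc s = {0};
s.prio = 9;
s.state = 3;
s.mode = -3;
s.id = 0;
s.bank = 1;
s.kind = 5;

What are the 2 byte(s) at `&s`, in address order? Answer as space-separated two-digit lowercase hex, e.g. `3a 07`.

[0+:5] prio=9 & 0x1f = 0x9; word=0x0009
[5+:2] state=3 & 0x3 = 0x3; word=0x0069
[7+:3] mode=-3 & 0x7 = 0x5; word=0x02e9
[10+:1] id=0 & 0x1 = 0x0; word=0x02e9
[11+:1] bank=1 & 0x1 = 0x1; word=0x0ae9
[12+:4] kind=5 & 0xf = 0x5; word=0x5ae9
word = 0x5ae9 → little-endian bytes:
  [0]=0xe9  [1]=0x5a

e9 5a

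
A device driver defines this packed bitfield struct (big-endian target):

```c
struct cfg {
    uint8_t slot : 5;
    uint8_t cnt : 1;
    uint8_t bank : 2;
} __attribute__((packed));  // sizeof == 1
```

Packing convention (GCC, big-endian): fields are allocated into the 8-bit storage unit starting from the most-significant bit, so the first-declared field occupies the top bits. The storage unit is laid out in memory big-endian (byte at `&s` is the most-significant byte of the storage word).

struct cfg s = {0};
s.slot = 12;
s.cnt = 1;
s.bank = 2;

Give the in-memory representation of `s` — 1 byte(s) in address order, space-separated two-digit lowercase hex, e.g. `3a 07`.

slot (5b) val=12 bits=0xc at bit 3: 0x60
cnt (1b) val=1 bits=0x1 at bit 2: 0x64
bank (2b) val=2 bits=0x2 at bit 0: 0x66
word = 0x66 → big-endian bytes:
  [0]=0x66

66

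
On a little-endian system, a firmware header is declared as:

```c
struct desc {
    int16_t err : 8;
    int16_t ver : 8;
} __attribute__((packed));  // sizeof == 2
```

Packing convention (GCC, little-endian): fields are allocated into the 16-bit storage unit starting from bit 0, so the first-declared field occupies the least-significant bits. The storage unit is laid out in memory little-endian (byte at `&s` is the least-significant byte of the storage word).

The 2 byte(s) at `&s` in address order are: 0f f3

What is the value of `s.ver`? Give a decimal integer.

-13

[0]=0x0f [1]=0xf3 (little-endian) → word 0xf30f
err [0+:8] = (word>>0) & 0xff = 15
ver [8+:8] = (word>>8) & 0xff = 243  ←
ver signed 8b, MSB=1: 243 - 256 = -13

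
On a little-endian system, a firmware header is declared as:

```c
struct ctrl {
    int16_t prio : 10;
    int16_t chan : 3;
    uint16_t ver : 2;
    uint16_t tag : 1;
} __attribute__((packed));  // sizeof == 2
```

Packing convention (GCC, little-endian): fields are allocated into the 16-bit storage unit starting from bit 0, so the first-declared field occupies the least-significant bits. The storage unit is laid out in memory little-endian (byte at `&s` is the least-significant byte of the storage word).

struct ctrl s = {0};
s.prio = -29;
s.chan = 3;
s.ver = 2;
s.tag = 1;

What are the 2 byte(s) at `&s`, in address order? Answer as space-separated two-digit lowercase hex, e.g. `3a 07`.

prio:10 = -29 → 0x3e3 << 0 → word 0x03e3
chan:3 = 3 → 0x3 << 10 → word 0x0fe3
ver:2 = 2 → 0x2 << 13 → word 0x4fe3
tag:1 = 1 → 0x1 << 15 → word 0xcfe3
word = 0xcfe3 → little-endian bytes:
  [0]=0xe3  [1]=0xcf

e3 cf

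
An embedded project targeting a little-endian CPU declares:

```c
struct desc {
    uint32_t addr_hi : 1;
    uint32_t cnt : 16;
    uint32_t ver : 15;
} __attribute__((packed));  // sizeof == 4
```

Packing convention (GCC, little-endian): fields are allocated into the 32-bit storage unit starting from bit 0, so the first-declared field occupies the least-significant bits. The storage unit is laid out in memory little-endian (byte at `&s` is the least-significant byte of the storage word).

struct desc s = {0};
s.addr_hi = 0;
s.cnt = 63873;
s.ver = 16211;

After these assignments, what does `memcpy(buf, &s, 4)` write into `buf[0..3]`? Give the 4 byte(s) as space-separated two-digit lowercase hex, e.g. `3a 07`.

[0+:1] addr_hi=0 & 0x1 = 0x0; word=0x00000000
[1+:16] cnt=63873 & 0xffff = 0xf981; word=0x0001f302
[17+:15] ver=16211 & 0x7fff = 0x3f53; word=0x7ea7f302
word = 0x7ea7f302 → little-endian bytes:
  [0]=0x02  [1]=0xf3  [2]=0xa7  [3]=0x7e

02 f3 a7 7e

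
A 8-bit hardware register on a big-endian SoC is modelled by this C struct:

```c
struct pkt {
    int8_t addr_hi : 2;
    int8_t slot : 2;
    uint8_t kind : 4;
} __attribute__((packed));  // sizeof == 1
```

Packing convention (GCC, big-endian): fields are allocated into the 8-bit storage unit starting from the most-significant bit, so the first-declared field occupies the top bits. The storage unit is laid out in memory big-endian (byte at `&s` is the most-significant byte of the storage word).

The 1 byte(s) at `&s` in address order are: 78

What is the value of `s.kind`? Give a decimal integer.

[0]=0x78 (big-endian) → word 0x78
addr_hi [6+:2] = (word>>6) & 0x3 = 1
slot [4+:2] = (word>>4) & 0x3 = 3
kind [0+:4] = (word>>0) & 0xf = 8  ←

8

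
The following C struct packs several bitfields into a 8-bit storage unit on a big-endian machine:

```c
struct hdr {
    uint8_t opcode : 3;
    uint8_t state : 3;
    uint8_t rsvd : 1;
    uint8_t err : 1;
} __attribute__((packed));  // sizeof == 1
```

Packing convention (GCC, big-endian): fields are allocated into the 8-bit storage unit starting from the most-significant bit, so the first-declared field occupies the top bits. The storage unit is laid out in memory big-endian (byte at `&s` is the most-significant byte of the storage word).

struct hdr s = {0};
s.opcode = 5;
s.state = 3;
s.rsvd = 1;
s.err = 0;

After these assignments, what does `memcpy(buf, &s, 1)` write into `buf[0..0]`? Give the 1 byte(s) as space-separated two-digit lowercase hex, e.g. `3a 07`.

ae

opcode (3b) val=5 bits=0x5 at bit 5: 0xa0
state (3b) val=3 bits=0x3 at bit 2: 0xac
rsvd (1b) val=1 bits=0x1 at bit 1: 0xae
err (1b) val=0 bits=0x0 at bit 0: 0xae
word = 0xae → big-endian bytes:
  [0]=0xae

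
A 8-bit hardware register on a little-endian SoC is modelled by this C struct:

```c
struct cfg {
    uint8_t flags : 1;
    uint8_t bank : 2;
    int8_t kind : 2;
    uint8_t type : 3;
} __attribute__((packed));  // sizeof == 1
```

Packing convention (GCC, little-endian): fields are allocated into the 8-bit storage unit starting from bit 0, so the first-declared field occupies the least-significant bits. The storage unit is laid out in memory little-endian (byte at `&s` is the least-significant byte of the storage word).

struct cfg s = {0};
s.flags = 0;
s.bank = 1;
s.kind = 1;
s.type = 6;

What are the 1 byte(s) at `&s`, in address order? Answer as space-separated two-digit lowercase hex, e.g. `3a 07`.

flags:1 = 0 → 0x0 << 0 → word 0x00
bank:2 = 1 → 0x1 << 1 → word 0x02
kind:2 = 1 → 0x1 << 3 → word 0x0a
type:3 = 6 → 0x6 << 5 → word 0xca
word = 0xca → little-endian bytes:
  [0]=0xca

ca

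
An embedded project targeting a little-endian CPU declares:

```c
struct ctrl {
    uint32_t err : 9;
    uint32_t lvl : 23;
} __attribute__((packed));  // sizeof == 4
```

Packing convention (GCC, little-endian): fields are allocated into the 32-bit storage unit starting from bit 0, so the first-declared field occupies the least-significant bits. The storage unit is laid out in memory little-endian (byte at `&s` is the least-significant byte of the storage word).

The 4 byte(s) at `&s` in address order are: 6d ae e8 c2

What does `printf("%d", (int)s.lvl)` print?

[0]=0x6d [1]=0xae [2]=0xe8 [3]=0xc2 (little-endian) → word 0xc2e8ae6d
err:9 @ bit 0 → (0xc2e8ae6d>>0)&0x1ff = 0x6d
lvl:23 @ bit 9 → (0xc2e8ae6d>>9)&0x7fffff = 0x617457  ←

6386775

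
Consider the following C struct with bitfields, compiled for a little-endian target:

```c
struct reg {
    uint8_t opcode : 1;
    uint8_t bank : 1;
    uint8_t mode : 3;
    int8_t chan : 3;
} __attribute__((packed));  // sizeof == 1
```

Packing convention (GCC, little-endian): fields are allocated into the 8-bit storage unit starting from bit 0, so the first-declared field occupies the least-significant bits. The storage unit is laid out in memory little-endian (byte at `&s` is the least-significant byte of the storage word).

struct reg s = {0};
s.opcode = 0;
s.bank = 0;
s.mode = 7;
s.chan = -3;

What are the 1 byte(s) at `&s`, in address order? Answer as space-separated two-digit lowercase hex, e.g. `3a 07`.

[0+:1] opcode=0 & 0x1 = 0x0; word=0x00
[1+:1] bank=0 & 0x1 = 0x0; word=0x00
[2+:3] mode=7 & 0x7 = 0x7; word=0x1c
[5+:3] chan=-3 & 0x7 = 0x5; word=0xbc
word = 0xbc → little-endian bytes:
  [0]=0xbc

bc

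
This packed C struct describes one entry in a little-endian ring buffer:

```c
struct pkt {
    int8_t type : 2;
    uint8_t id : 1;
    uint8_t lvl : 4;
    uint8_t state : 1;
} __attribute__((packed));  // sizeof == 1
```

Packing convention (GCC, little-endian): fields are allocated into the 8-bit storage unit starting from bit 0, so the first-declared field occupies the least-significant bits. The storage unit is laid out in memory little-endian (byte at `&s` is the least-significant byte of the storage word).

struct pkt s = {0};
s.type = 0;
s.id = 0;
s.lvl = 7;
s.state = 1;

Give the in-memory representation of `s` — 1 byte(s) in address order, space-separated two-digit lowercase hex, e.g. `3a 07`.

type (2b) val=0 bits=0x0 at bit 0: 0x00
id (1b) val=0 bits=0x0 at bit 2: 0x00
lvl (4b) val=7 bits=0x7 at bit 3: 0x38
state (1b) val=1 bits=0x1 at bit 7: 0xb8
word = 0xb8 → little-endian bytes:
  [0]=0xb8

b8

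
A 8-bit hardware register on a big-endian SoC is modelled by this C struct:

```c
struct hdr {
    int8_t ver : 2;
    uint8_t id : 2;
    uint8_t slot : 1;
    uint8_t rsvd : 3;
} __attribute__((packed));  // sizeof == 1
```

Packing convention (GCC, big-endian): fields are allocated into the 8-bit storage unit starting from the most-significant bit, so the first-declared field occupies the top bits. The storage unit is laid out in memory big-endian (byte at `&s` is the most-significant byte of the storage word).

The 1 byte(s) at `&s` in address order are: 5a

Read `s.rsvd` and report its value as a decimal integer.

[0]=0x5a (big-endian) → word 0x5a
ver [6+:2] = (word>>6) & 0x3 = 1
id [4+:2] = (word>>4) & 0x3 = 1
slot [3+:1] = (word>>3) & 0x1 = 1
rsvd [0+:3] = (word>>0) & 0x7 = 2  ←

2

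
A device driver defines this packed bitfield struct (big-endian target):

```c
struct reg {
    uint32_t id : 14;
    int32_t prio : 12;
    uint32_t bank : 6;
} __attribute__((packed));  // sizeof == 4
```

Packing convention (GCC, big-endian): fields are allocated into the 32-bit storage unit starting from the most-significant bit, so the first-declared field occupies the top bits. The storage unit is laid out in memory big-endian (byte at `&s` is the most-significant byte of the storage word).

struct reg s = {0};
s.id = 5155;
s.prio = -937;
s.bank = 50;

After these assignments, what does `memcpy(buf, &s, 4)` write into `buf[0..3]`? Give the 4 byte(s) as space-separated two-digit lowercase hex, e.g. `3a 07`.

50 8f 15 f2

id:14 = 5155 → 0x1423 << 18 → word 0x508c0000
prio:12 = -937 → 0xc57 << 6 → word 0x508f15c0
bank:6 = 50 → 0x32 << 0 → word 0x508f15f2
word = 0x508f15f2 → big-endian bytes:
  [0]=0x50  [1]=0x8f  [2]=0x15  [3]=0xf2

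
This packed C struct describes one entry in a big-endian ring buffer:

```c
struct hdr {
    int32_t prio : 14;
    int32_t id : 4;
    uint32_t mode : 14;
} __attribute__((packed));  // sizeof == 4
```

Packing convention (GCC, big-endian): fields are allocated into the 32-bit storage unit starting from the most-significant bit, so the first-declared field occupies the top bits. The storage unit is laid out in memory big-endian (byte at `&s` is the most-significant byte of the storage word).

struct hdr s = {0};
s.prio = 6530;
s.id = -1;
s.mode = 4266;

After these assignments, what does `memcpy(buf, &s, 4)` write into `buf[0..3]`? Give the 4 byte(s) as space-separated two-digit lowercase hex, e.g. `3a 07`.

66 0b d0 aa

[18+:14] prio=6530 & 0x3fff = 0x1982; word=0x66080000
[14+:4] id=-1 & 0xf = 0xf; word=0x660bc000
[0+:14] mode=4266 & 0x3fff = 0x10aa; word=0x660bd0aa
word = 0x660bd0aa → big-endian bytes:
  [0]=0x66  [1]=0x0b  [2]=0xd0  [3]=0xaa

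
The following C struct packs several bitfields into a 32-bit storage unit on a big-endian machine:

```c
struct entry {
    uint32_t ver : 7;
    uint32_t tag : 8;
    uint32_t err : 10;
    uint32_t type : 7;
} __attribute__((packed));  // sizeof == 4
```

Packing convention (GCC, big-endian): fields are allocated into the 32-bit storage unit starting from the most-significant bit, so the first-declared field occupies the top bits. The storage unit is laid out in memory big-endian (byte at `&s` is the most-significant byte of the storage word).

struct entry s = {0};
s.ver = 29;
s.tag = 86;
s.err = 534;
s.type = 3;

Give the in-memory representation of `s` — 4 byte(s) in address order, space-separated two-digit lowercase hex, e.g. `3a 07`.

[25+:7] ver=29 & 0x7f = 0x1d; word=0x3a000000
[17+:8] tag=86 & 0xff = 0x56; word=0x3aac0000
[7+:10] err=534 & 0x3ff = 0x216; word=0x3aad0b00
[0+:7] type=3 & 0x7f = 0x3; word=0x3aad0b03
word = 0x3aad0b03 → big-endian bytes:
  [0]=0x3a  [1]=0xad  [2]=0x0b  [3]=0x03

3a ad 0b 03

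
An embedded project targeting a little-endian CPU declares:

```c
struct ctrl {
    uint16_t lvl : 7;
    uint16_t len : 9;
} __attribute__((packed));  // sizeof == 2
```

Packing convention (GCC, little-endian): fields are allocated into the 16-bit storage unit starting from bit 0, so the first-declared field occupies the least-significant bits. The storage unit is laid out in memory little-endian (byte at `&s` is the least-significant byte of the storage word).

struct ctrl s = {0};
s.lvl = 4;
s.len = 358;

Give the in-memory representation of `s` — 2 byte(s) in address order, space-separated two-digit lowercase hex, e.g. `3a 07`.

lvl:7 = 4 → 0x4 << 0 → word 0x0004
len:9 = 358 → 0x166 << 7 → word 0xb304
word = 0xb304 → little-endian bytes:
  [0]=0x04  [1]=0xb3

04 b3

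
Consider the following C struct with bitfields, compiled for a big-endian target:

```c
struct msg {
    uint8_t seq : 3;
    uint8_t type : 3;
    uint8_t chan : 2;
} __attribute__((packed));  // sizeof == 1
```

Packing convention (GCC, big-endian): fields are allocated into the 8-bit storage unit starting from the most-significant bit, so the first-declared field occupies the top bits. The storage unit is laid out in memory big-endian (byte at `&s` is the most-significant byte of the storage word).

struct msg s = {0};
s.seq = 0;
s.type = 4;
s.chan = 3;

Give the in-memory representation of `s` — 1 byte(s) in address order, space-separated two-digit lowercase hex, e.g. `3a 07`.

seq (3b) val=0 bits=0x0 at bit 5: 0x00
type (3b) val=4 bits=0x4 at bit 2: 0x10
chan (2b) val=3 bits=0x3 at bit 0: 0x13
word = 0x13 → big-endian bytes:
  [0]=0x13

13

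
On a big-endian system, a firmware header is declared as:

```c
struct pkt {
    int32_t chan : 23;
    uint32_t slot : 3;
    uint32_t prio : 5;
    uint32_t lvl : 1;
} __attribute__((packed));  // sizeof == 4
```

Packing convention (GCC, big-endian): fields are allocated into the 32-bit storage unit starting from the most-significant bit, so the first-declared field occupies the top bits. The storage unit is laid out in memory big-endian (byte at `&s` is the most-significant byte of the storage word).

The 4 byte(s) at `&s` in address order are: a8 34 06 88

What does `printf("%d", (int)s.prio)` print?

4

[0]=0xa8 [1]=0x34 [2]=0x06 [3]=0x88 (big-endian) → word 0xa8340688
chan:23 @ bit 9 → (0xa8340688>>9)&0x7fffff = 0x541a03
slot:3 @ bit 6 → (0xa8340688>>6)&0x7 = 0x2
prio:5 @ bit 1 → (0xa8340688>>1)&0x1f = 0x4  ←
lvl:1 @ bit 0 → (0xa8340688>>0)&0x1 = 0x0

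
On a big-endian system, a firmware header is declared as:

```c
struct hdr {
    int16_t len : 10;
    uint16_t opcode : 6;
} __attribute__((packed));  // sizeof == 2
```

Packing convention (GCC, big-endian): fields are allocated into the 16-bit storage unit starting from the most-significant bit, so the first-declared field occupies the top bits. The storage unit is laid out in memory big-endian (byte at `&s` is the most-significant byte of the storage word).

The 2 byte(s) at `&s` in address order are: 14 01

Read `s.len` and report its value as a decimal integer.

[0]=0x14 [1]=0x01 (big-endian) → word 0x1401
len [6+:10] = (word>>6) & 0x3ff = 80  ←
opcode [0+:6] = (word>>0) & 0x3f = 1
len signed 10b, MSB=0: value = 80

80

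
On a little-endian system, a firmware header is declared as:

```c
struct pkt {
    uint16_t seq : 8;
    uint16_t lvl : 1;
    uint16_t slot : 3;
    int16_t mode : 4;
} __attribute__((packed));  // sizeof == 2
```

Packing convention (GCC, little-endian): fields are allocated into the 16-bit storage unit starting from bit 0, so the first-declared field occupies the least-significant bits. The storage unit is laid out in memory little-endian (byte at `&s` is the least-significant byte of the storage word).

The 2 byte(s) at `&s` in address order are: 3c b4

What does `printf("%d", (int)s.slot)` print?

[0]=0x3c [1]=0xb4 (little-endian) → word 0xb43c
seq [0+:8] = (word>>0) & 0xff = 60
lvl [8+:1] = (word>>8) & 0x1 = 0
slot [9+:3] = (word>>9) & 0x7 = 2  ←
mode [12+:4] = (word>>12) & 0xf = 11

2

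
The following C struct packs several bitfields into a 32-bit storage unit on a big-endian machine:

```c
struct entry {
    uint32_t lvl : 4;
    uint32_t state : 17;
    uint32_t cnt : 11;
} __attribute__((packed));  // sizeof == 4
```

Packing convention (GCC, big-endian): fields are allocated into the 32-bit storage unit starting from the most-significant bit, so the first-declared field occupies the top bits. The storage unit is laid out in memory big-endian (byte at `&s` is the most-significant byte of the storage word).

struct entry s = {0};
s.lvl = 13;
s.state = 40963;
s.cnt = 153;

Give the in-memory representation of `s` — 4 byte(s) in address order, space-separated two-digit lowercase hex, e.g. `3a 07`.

[28+:4] lvl=13 & 0xf = 0xd; word=0xd0000000
[11+:17] state=40963 & 0x1ffff = 0xa003; word=0xd5001800
[0+:11] cnt=153 & 0x7ff = 0x99; word=0xd5001899
word = 0xd5001899 → big-endian bytes:
  [0]=0xd5  [1]=0x00  [2]=0x18  [3]=0x99

d5 00 18 99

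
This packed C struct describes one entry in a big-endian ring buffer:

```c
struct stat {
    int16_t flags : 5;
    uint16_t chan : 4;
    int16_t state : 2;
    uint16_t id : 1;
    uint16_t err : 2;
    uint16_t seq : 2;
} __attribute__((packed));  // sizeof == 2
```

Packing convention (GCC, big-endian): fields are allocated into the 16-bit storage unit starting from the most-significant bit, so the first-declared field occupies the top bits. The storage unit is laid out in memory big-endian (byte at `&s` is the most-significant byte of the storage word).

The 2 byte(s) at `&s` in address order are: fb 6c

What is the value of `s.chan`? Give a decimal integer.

6

[0]=0xfb [1]=0x6c (big-endian) → word 0xfb6c
flags:5 @ bit 11 → (0xfb6c>>11)&0x1f = 0x1f
chan:4 @ bit 7 → (0xfb6c>>7)&0xf = 0x6  ←
state:2 @ bit 5 → (0xfb6c>>5)&0x3 = 0x3
id:1 @ bit 4 → (0xfb6c>>4)&0x1 = 0x0
err:2 @ bit 2 → (0xfb6c>>2)&0x3 = 0x3
seq:2 @ bit 0 → (0xfb6c>>0)&0x3 = 0x0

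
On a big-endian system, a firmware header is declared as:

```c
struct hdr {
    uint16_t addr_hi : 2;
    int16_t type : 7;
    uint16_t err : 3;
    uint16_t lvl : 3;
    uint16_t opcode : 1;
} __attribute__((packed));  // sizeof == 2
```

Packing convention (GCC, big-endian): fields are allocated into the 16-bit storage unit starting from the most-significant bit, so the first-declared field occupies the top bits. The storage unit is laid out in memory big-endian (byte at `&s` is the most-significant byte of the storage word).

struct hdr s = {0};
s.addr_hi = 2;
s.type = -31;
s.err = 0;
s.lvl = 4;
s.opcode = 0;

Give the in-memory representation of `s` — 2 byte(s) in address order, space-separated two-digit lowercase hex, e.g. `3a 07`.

[14+:2] addr_hi=2 & 0x3 = 0x2; word=0x8000
[7+:7] type=-31 & 0x7f = 0x61; word=0xb080
[4+:3] err=0 & 0x7 = 0x0; word=0xb080
[1+:3] lvl=4 & 0x7 = 0x4; word=0xb088
[0+:1] opcode=0 & 0x1 = 0x0; word=0xb088
word = 0xb088 → big-endian bytes:
  [0]=0xb0  [1]=0x88

b0 88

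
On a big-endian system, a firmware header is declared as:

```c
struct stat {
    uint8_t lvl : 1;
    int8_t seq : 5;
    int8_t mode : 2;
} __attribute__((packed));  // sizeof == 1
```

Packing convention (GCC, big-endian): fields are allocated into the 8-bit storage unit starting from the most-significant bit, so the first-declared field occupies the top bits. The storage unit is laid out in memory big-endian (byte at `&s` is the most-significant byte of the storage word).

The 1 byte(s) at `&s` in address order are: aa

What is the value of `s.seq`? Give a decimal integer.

[0]=0xaa (big-endian) → word 0xaa
lvl:1 @ bit 7 → (0xaa>>7)&0x1 = 0x1
seq:5 @ bit 2 → (0xaa>>2)&0x1f = 0xa  ←
mode:2 @ bit 0 → (0xaa>>0)&0x3 = 0x2
seq signed 5b, MSB=0: value = 10

10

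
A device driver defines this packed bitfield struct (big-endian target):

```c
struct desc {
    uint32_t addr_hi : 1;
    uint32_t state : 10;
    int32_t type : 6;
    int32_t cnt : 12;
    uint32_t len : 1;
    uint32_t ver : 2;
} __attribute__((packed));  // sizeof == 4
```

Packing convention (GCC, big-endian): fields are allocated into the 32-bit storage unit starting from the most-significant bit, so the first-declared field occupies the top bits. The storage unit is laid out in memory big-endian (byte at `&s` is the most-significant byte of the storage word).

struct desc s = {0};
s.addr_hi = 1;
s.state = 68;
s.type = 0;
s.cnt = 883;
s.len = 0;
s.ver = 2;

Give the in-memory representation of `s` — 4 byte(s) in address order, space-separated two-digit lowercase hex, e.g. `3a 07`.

[31+:1] addr_hi=1 & 0x1 = 0x1; word=0x80000000
[21+:10] state=68 & 0x3ff = 0x44; word=0x88800000
[15+:6] type=0 & 0x3f = 0x0; word=0x88800000
[3+:12] cnt=883 & 0xfff = 0x373; word=0x88801b98
[2+:1] len=0 & 0x1 = 0x0; word=0x88801b98
[0+:2] ver=2 & 0x3 = 0x2; word=0x88801b9a
word = 0x88801b9a → big-endian bytes:
  [0]=0x88  [1]=0x80  [2]=0x1b  [3]=0x9a

88 80 1b 9a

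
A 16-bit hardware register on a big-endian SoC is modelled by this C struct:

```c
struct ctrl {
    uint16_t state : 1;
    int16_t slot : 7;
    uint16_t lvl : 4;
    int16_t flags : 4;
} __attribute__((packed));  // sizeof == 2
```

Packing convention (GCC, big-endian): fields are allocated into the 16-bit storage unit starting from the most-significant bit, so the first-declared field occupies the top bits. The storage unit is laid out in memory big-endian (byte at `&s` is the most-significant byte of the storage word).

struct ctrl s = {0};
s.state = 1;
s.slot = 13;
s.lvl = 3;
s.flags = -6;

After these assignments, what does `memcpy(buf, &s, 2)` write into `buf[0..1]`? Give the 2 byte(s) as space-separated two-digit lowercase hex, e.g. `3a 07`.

[15+:1] state=1 & 0x1 = 0x1; word=0x8000
[8+:7] slot=13 & 0x7f = 0xd; word=0x8d00
[4+:4] lvl=3 & 0xf = 0x3; word=0x8d30
[0+:4] flags=-6 & 0xf = 0xa; word=0x8d3a
word = 0x8d3a → big-endian bytes:
  [0]=0x8d  [1]=0x3a

8d 3a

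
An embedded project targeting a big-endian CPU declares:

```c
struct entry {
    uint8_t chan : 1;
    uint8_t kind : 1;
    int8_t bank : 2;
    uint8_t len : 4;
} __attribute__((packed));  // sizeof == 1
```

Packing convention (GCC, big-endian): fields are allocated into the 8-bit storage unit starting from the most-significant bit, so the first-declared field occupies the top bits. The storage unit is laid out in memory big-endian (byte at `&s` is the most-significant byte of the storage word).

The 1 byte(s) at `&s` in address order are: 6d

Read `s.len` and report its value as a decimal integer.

[0]=0x6d (big-endian) → word 0x6d
chan:1 @ bit 7 → (0x6d>>7)&0x1 = 0x0
kind:1 @ bit 6 → (0x6d>>6)&0x1 = 0x1
bank:2 @ bit 4 → (0x6d>>4)&0x3 = 0x2
len:4 @ bit 0 → (0x6d>>0)&0xf = 0xd  ←

13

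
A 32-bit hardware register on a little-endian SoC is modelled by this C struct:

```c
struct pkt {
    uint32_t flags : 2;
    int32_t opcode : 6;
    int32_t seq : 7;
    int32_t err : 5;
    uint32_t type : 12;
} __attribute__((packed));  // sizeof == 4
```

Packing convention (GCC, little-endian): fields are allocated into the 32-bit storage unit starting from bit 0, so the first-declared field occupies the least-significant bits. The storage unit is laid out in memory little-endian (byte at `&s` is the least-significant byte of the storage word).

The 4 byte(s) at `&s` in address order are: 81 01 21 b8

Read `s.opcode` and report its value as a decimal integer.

-32

[0]=0x81 [1]=0x01 [2]=0x21 [3]=0xb8 (little-endian) → word 0xb8210181
flags [0+:2] = (word>>0) & 0x3 = 1
opcode [2+:6] = (word>>2) & 0x3f = 32  ←
seq [8+:7] = (word>>8) & 0x7f = 1
err [15+:5] = (word>>15) & 0x1f = 2
type [20+:12] = (word>>20) & 0xfff = 2946
opcode signed 6b, MSB=1: 32 - 64 = -32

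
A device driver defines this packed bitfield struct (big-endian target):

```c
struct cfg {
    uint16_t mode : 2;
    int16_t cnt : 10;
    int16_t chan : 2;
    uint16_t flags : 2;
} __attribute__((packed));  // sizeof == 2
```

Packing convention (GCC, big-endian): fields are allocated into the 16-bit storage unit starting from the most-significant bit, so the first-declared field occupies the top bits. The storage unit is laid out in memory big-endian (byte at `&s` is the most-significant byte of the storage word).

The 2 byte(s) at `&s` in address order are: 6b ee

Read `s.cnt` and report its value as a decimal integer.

-322

[0]=0x6b [1]=0xee (big-endian) → word 0x6bee
mode:2 @ bit 14 → (0x6bee>>14)&0x3 = 0x1
cnt:10 @ bit 4 → (0x6bee>>4)&0x3ff = 0x2be  ←
chan:2 @ bit 2 → (0x6bee>>2)&0x3 = 0x3
flags:2 @ bit 0 → (0x6bee>>0)&0x3 = 0x2
cnt signed 10b, MSB=1: 702 - 1024 = -322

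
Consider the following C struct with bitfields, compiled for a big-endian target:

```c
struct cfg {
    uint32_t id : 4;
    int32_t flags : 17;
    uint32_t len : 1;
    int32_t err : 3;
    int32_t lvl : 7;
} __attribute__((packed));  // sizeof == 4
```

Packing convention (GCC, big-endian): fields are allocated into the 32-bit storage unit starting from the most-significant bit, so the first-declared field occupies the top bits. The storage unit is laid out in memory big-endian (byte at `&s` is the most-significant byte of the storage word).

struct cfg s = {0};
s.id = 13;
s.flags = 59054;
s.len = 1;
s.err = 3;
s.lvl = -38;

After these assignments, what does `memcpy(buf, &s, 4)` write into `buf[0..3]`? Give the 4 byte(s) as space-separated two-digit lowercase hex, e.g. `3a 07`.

[28+:4] id=13 & 0xf = 0xd; word=0xd0000000
[11+:17] flags=59054 & 0x1ffff = 0xe6ae; word=0xd7357000
[10+:1] len=1 & 0x1 = 0x1; word=0xd7357400
[7+:3] err=3 & 0x7 = 0x3; word=0xd7357580
[0+:7] lvl=-38 & 0x7f = 0x5a; word=0xd73575da
word = 0xd73575da → big-endian bytes:
  [0]=0xd7  [1]=0x35  [2]=0x75  [3]=0xda

d7 35 75 da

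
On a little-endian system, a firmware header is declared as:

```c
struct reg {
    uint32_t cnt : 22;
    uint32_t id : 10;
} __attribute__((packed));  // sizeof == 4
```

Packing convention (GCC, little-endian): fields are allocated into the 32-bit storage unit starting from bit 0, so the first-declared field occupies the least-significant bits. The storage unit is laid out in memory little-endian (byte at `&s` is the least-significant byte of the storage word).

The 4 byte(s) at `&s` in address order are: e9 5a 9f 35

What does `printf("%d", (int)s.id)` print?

[0]=0xe9 [1]=0x5a [2]=0x9f [3]=0x35 (little-endian) → word 0x359f5ae9
cnt:22 @ bit 0 → (0x359f5ae9>>0)&0x3fffff = 0x1f5ae9
id:10 @ bit 22 → (0x359f5ae9>>22)&0x3ff = 0xd6  ←

214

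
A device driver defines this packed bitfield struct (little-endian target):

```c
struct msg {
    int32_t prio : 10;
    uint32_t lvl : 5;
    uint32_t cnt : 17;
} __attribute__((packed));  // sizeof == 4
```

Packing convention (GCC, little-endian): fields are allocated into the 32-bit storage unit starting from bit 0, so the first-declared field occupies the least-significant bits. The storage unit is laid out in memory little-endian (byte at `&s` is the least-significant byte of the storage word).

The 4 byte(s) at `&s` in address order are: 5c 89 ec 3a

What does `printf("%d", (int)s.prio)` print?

348

[0]=0x5c [1]=0x89 [2]=0xec [3]=0x3a (little-endian) → word 0x3aec895c
prio:10 @ bit 0 → (0x3aec895c>>0)&0x3ff = 0x15c  ←
lvl:5 @ bit 10 → (0x3aec895c>>10)&0x1f = 0x2
cnt:17 @ bit 15 → (0x3aec895c>>15)&0x1ffff = 0x75d9
prio signed 10b, MSB=0: value = 348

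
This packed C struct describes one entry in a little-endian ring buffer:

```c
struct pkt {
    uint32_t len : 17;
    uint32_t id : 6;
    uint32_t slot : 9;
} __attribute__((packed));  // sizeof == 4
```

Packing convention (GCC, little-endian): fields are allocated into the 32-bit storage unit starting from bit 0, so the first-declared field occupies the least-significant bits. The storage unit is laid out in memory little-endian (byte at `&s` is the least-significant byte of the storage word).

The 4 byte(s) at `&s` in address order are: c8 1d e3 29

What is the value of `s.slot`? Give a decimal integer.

83

[0]=0xc8 [1]=0x1d [2]=0xe3 [3]=0x29 (little-endian) → word 0x29e31dc8
len [0+:17] = (word>>0) & 0x1ffff = 73160
id [17+:6] = (word>>17) & 0x3f = 49
slot [23+:9] = (word>>23) & 0x1ff = 83  ←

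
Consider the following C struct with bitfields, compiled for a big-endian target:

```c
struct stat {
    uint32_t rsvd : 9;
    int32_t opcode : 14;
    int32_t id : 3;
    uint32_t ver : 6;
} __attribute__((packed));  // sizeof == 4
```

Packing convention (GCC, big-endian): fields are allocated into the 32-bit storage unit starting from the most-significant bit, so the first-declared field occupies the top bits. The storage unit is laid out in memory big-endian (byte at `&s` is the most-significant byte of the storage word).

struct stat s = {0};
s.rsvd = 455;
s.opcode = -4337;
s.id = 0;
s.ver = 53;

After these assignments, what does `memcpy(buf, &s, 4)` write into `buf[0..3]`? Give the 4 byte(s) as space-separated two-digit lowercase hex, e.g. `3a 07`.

e3 de 1e 35

rsvd (9b) val=455 bits=0x1c7 at bit 23: 0xe3800000
opcode (14b) val=-4337 bits=0x2f0f at bit 9: 0xe3de1e00
id (3b) val=0 bits=0x0 at bit 6: 0xe3de1e00
ver (6b) val=53 bits=0x35 at bit 0: 0xe3de1e35
word = 0xe3de1e35 → big-endian bytes:
  [0]=0xe3  [1]=0xde  [2]=0x1e  [3]=0x35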